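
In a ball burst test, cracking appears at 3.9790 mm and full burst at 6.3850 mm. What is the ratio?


Formula: Ratio = crack / burst
Substituting: Ratio = 3.9790 / 6.3850
Result: 0.6232


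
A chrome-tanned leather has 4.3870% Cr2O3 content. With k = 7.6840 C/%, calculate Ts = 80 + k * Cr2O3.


Formula: Ts = 80 + k * Cr2O3
Substituting: Ts = 80 + 7.6840 * 4.3870
Result: 113.7097 C


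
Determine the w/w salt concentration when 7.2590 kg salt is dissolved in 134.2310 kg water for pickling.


Formula: Conc = salt / (water + salt) * 100
Substituting: Conc = 7.2590 / (134.2310 + 7.2590) * 100
Result: 5.1304 %


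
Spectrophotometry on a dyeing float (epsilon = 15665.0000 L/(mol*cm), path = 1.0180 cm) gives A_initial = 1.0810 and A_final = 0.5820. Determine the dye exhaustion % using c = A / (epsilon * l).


c_initial = A_i / (epsilon * l) = 1.0810 / (15665.0000 * 1.0180) = 6.7787e-05 mol/L
c_final = A_f / (epsilon * l) = 0.5820 / (15665.0000 * 1.0180) = 3.6496e-05 mol/L
Exhaustion = (c_initial - c_final) / c_initial * 100 = (6.7787e-05 - 3.6496e-05) / 6.7787e-05 * 100 = 46.1610 %


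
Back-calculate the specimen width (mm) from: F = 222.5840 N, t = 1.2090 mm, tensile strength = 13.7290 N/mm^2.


Formula: w = F / (TS * t)
Substituting: w = 222.5840 / (13.7290 * 1.2090)
Result: 13.4100 mm


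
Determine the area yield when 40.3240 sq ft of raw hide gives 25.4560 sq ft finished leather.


Formula: Yield = finished / raw * 100
Substituting: Yield = 25.4560 / 40.3240 * 100
Result: 63.1287 %


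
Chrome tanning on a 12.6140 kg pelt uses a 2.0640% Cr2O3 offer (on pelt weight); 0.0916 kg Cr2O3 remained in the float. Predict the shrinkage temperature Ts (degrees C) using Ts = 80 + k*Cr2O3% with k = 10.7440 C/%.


Offered = pelt * offer_pct / 100 = 12.6140 * 2.0640 / 100 = 0.2604 kg
Uptake = offered - residual = 0.2604 - 0.0916 = 0.1688 kg
Cr2O3% on pelt = uptake / pelt * 100 = 0.1688 / 12.6140 * 100 = 1.3378 %
Ts = 80 + k * Cr2O3% = 80 + 10.7440 * 1.3378 = 94.3736 C


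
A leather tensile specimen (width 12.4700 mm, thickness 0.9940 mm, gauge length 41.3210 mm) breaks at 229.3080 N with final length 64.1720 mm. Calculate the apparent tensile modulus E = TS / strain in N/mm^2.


TS = F / (w * t) = 229.3080 / (12.4700 * 0.9940) = 18.4998 N/mm^2
strain = (Lf - L0) / L0 = (64.1720 - 41.3210) / 41.3210 = 0.5530
E = TS / strain = 18.4998 / 0.5530 = 33.4528 N/mm^2


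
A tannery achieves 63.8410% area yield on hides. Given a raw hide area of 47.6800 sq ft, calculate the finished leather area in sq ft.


Formula: finished = raw * yield / 100
Substituting: finished = 47.6800 * 63.8410 / 100
Result: 30.4394 sq ft


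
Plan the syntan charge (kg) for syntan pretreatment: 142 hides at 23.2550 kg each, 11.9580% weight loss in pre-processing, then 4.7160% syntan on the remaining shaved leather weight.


Total_raw = N * avg_wt = 142 * 23.2550 = 3302.2100 kg
Substrate = Total_raw * (1 - loss/100) = 3302.2100 * (1 - 11.9580/100) = 2907.3317 kg
Syntan = Substrate * pct / 100 = 2907.3317 * 4.7160 / 100 = 137.1098 kg


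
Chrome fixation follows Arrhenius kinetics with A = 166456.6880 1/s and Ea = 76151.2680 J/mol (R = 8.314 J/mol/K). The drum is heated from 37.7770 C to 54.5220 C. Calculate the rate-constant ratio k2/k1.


T1 = 37.7770 + 273.15 = 310.9270 K; T2 = 54.5220 + 273.15 = 327.6720 K
k1 = A * exp(-Ea/(R*T1)) = 166456.6880 * exp(-76151.2680/(8.314*310.9270)) = 2.6773e-08 1/s
k2 = A * exp(-Ea/(R*T2)) = 166456.6880 * exp(-76151.2680/(8.314*327.6720)) = 1.2064e-07 1/s
k2/k1 = 1.2064e-07 / 2.6773e-08 = 4.5060


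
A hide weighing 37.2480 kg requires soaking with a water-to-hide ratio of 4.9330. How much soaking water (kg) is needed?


Formula: Water = hide_weight * ratio
Substituting: Water = 37.2480 * 4.9330
Result: 183.7444 kg


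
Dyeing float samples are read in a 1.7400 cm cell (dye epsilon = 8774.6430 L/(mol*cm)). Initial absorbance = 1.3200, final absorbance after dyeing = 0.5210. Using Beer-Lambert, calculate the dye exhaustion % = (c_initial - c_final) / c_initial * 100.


c_initial = A_i / (epsilon * l) = 1.3200 / (8774.6430 * 1.7400) = 8.6456e-05 mol/L
c_final = A_f / (epsilon * l) = 0.5210 / (8774.6430 * 1.7400) = 3.4124e-05 mol/L
Exhaustion = (c_initial - c_final) / c_initial * 100 = (8.6456e-05 - 3.4124e-05) / 8.6456e-05 * 100 = 60.5303 %


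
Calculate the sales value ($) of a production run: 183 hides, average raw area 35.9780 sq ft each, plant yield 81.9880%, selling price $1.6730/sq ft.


Raw_total = N * avg_area = 183 * 35.9780 = 6583.9740 sq ft
Finished = Raw_total * yield / 100 = 6583.9740 * 81.9880 / 100 = 5398.0686 sq ft
Value = Finished * price = 5398.0686 * 1.6730 = 9030.9688 $


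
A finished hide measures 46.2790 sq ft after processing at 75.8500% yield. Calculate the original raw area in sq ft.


Formula: raw = finished * 100 / yield
Substituting: raw = 46.2790 * 100 / 75.8500
Result: 61.0138 sq ft


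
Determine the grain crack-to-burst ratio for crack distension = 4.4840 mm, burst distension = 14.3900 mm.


Formula: Ratio = crack / burst
Substituting: Ratio = 4.4840 / 14.3900
Result: 0.3116


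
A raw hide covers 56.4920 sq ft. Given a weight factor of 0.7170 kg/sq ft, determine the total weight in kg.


Formula: Weight = area * weight_per_sqft
Substituting: Weight = 56.4920 * 0.7170
Result: 40.5048 kg


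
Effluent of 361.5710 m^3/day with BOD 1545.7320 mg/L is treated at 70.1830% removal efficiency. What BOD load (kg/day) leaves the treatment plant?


Load_in = volume * conc / 1000 = 361.5710 * 1545.7320 / 1000 = 558.8919 kg/day
Removed = Load_in * eff / 100 = 558.8919 * 70.1830 / 100 = 392.2471 kg/day
Load_out = Load_in - Removed = 558.8919 - 392.2471 = 166.6448 kg/day


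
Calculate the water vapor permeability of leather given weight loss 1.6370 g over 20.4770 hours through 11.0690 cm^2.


Formula: WVP = loss / (area * time)
Substituting: WVP = 1.6370 / (11.0690 * 20.4770)
Result: 0.00722227 g/(cm^2*hr)


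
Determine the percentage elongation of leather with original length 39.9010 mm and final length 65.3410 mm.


Formula: Elongation = (Lf - L0) / L0 * 100
Substituting: Elongation = (65.3410 - 39.9010) / 39.9010 * 100
Result: 63.7578 %


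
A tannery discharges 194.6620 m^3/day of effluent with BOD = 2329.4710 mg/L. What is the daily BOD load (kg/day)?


Formula: BOD_load = volume * conc / 1000
Substituting: BOD_load = 194.6620 * 2329.4710 / 1000
Result: 453.4595 kg/day


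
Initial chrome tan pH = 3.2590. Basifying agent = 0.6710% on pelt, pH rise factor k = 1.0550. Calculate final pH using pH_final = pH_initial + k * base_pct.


Formula: pH_final = pH_initial + k * base_pct
Substituting: pH_final = 3.2590 + 1.0550 * 0.6710
Result: 3.9669


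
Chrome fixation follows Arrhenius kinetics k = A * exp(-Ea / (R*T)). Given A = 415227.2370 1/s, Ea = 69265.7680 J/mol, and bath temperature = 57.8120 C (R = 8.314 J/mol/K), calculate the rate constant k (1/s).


T_K = T_C + 273.15 = 57.8120 + 273.15 = 330.9620 K
exponent = -Ea / (R * T_K) = -69265.7680 / (8.314 * 330.9620) = -25.1727
k = A * exp(exponent) = 415227.2370 * exp(-25.1727) = 4.8518e-06 1/s


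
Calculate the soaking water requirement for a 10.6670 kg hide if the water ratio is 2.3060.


Formula: Water = hide_weight * ratio
Substituting: Water = 10.6670 * 2.3060
Result: 24.5981 kg


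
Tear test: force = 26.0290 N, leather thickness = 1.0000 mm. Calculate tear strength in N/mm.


Formula: Tear strength = force / thickness
Substituting: Tear strength = 26.0290 / 1.0000
Result: 26.0290 N/mm


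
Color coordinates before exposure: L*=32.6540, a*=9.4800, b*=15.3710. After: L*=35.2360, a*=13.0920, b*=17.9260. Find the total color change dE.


dL = 2.5820, da = 3.6120, db = 2.5550
dE = sqrt(2.5820^2 + 3.6120^2 + 2.5550^2) = 5.1226


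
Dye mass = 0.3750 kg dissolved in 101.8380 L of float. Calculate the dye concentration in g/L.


Formula: Conc = dye_mass(kg) / volume(L) * 1000
Substituting: Conc = 0.3750 / 101.8380 * 1000
Result: 3.6823 g/L


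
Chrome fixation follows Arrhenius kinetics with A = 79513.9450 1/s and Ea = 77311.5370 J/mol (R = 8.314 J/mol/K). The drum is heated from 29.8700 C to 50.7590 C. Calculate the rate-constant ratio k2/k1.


T1 = 29.8700 + 273.15 = 303.0200 K; T2 = 50.7590 + 273.15 = 323.9090 K
k1 = A * exp(-Ea/(R*T1)) = 79513.9450 * exp(-77311.5370/(8.314*303.0200)) = 3.7410e-09 1/s
k2 = A * exp(-Ea/(R*T2)) = 79513.9450 * exp(-77311.5370/(8.314*323.9090)) = 2.7069e-08 1/s
k2/k1 = 2.7069e-08 / 3.7410e-09 = 7.2359


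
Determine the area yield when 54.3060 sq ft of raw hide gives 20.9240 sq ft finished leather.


Formula: Yield = finished / raw * 100
Substituting: Yield = 20.9240 / 54.3060 * 100
Result: 38.5298 %


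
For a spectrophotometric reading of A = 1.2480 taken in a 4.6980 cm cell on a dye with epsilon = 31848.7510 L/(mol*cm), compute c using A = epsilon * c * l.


Formula: c = A / (epsilon * l)
Substituting: c = 1.2480 / (31848.7510 * 4.6980)
Result: 8.3408e-06 mol/L


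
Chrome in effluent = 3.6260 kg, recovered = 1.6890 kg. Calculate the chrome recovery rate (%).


Formula: Recovery = recovered / input * 100
Substituting: Recovery = 1.6890 / 3.6260 * 100
Result: 46.5803 %


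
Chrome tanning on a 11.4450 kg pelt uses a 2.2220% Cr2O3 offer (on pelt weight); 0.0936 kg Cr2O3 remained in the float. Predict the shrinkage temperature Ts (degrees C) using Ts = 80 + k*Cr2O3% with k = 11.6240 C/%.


Offered = pelt * offer_pct / 100 = 11.4450 * 2.2220 / 100 = 0.2543 kg
Uptake = offered - residual = 0.2543 - 0.0936 = 0.1607 kg
Cr2O3% on pelt = uptake / pelt * 100 = 0.1607 / 11.4450 * 100 = 1.4042 %
Ts = 80 + k * Cr2O3% = 80 + 11.6240 * 1.4042 = 96.3221 C


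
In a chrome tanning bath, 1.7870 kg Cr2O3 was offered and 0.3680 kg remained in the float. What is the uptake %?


Formula: Uptake = (offered - residual) / offered * 100
Substituting: Uptake = (1.7870 - 0.3680) / 1.7870 * 100
Result: 79.4068 %


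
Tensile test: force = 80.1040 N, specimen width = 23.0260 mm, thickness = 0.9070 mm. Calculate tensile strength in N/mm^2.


Formula: TS = force / (width * thickness)
Substituting: TS = 80.1040 / (23.0260 * 0.9070)
Result: 3.8356 N/mm^2


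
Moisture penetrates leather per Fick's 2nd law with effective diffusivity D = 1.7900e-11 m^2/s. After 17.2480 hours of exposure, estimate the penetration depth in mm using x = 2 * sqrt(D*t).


t = 17.2480 hr * 3600 = 62092.8000 s
D * t = 1.7900e-11 * 62092.8000 = 1.1115e-06
x = 2 * sqrt(D*t) = 2 * sqrt(1.1115e-06) = 0.00210852 m = 2.1085 mm


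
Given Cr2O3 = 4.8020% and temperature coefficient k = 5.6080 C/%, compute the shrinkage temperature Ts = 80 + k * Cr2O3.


Formula: Ts = 80 + k * Cr2O3
Substituting: Ts = 80 + 5.6080 * 4.8020
Result: 106.9296 C


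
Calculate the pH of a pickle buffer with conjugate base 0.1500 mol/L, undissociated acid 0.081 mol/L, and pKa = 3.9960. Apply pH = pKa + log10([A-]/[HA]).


ratio = [A-] / [HA] = 0.1500 / 0.081 = 1.8519
log10(ratio) = 0.2676
pH = pKa + log10(ratio) = 3.9960 + 0.2676 = 4.2636


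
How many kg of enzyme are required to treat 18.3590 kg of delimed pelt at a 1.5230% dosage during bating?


Formula: Enzyme = substrate * pct / 100
Substituting: Enzyme = 18.3590 * 1.5230 / 100
Result: 0.2796 kg


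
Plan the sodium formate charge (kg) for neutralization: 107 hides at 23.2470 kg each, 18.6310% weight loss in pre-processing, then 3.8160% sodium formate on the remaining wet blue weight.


Total_raw = N * avg_wt = 107 * 23.2470 = 2487.4290 kg
Substrate = Total_raw * (1 - loss/100) = 2487.4290 * (1 - 18.6310/100) = 2023.9961 kg
Neutralizer = Substrate * pct / 100 = 2023.9961 * 3.8160 / 100 = 77.2357 kg


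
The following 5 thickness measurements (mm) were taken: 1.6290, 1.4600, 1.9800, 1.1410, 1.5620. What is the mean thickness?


Formula: Average = sum / n
Substituting: Average = 7.7720 / 5
Result: 1.5544 mm


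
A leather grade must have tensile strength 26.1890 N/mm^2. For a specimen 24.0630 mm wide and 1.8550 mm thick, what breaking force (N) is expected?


Formula: F = TS * w * t
Substituting: F = 26.1890 * 24.0630 * 1.8550
Result: 1168.9949 N


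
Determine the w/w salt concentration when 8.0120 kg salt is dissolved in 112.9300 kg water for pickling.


Formula: Conc = salt / (water + salt) * 100
Substituting: Conc = 8.0120 / (112.9300 + 8.0120) * 100
Result: 6.6247 %


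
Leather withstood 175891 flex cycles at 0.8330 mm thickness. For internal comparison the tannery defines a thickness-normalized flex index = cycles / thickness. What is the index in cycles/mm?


Formula: Index = cycles / thickness
Substituting: Index = 175891 / 0.8330
Result: 211153.6615 cycles/mm


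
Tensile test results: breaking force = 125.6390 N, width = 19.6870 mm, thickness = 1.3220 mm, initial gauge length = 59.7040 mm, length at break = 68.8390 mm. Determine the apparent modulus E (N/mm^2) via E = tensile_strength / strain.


TS = F / (w * t) = 125.6390 / (19.6870 * 1.3220) = 4.8274 N/mm^2
strain = (Lf - L0) / L0 = (68.8390 - 59.7040) / 59.7040 = 0.1530
E = TS / strain = 4.8274 / 0.1530 = 31.5507 N/mm^2


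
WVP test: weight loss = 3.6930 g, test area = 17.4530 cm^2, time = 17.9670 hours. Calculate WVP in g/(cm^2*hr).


Formula: WVP = loss / (area * time)
Substituting: WVP = 3.6930 / (17.4530 * 17.9670)
Result: 0.011777 g/(cm^2*hr)


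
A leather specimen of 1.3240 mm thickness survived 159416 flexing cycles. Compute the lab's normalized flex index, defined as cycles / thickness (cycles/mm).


Formula: Index = cycles / thickness
Substituting: Index = 159416 / 1.3240
Result: 120404.8338 cycles/mm


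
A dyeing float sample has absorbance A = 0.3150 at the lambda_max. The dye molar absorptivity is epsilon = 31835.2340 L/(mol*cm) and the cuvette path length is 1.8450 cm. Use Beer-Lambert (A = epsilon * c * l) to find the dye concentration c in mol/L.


Formula: c = A / (epsilon * l)
Substituting: c = 0.3150 / (31835.2340 * 1.8450)
Result: 5.3630e-06 mol/L


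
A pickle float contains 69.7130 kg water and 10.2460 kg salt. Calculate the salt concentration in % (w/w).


Formula: Conc = salt / (water + salt) * 100
Substituting: Conc = 10.2460 / (69.7130 + 10.2460) * 100
Result: 12.8141 %


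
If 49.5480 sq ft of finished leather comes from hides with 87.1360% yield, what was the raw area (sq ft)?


Formula: raw = finished * 100 / yield
Substituting: raw = 49.5480 * 100 / 87.1360
Result: 56.8628 sq ft


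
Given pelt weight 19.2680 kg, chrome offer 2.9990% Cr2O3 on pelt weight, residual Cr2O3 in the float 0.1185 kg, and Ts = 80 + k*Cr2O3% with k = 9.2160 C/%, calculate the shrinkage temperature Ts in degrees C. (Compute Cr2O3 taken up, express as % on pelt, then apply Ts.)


Offered = pelt * offer_pct / 100 = 19.2680 * 2.9990 / 100 = 0.5778 kg
Uptake = offered - residual = 0.5778 - 0.1185 = 0.4593 kg
Cr2O3% on pelt = uptake / pelt * 100 = 0.4593 / 19.2680 * 100 = 2.3840 %
Ts = 80 + k * Cr2O3% = 80 + 9.2160 * 2.3840 = 101.9709 C


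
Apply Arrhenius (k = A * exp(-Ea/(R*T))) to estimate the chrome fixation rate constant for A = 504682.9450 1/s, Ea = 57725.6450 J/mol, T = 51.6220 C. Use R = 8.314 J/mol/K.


T_K = T_C + 273.15 = 51.6220 + 273.15 = 324.7720 K
exponent = -Ea / (R * T_K) = -57725.6450 / (8.314 * 324.7720) = -21.3786
k = A * exp(exponent) = 504682.9450 * exp(-21.3786) = 2.6205e-04 1/s


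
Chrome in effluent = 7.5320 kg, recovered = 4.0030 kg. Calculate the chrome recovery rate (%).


Formula: Recovery = recovered / input * 100
Substituting: Recovery = 4.0030 / 7.5320 * 100
Result: 53.1466 %


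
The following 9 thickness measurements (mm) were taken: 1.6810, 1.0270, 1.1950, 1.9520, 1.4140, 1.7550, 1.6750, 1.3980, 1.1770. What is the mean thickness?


Formula: Average = sum / n
Substituting: Average = 13.2740 / 9
Result: 1.4749 mm


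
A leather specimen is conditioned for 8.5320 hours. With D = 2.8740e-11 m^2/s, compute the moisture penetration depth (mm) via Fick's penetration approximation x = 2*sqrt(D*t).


t = 8.5320 hr * 3600 = 30715.2000 s
D * t = 2.8740e-11 * 30715.2000 = 8.8275e-07
x = 2 * sqrt(D*t) = 2 * sqrt(8.8275e-07) = 0.0018791 m = 1.8791 mm


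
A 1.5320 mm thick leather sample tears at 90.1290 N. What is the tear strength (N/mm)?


Formula: Tear strength = force / thickness
Substituting: Tear strength = 90.1290 / 1.5320
Result: 58.8309 N/mm


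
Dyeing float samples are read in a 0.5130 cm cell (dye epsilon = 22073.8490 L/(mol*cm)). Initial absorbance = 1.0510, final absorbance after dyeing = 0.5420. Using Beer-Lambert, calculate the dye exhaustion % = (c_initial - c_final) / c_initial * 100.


c_initial = A_i / (epsilon * l) = 1.0510 / (22073.8490 * 0.5130) = 9.2813e-05 mol/L
c_final = A_f / (epsilon * l) = 0.5420 / (22073.8490 * 0.5130) = 4.7863e-05 mol/L
Exhaustion = (c_initial - c_final) / c_initial * 100 = (9.2813e-05 - 4.7863e-05) / 9.2813e-05 * 100 = 48.4301 %


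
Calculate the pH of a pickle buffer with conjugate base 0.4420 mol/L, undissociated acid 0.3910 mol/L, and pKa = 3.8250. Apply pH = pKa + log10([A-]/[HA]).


ratio = [A-] / [HA] = 0.4420 / 0.3910 = 1.1304
log10(ratio) = 0.0532455
pH = pKa + log10(ratio) = 3.8250 + 0.0532455 = 3.8782


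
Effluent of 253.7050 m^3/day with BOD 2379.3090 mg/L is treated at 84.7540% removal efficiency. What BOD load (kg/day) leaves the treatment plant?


Load_in = volume * conc / 1000 = 253.7050 * 2379.3090 / 1000 = 603.6426 kg/day
Removed = Load_in * eff / 100 = 603.6426 * 84.7540 / 100 = 511.6112 kg/day
Load_out = Load_in - Removed = 603.6426 - 511.6112 = 92.0313 kg/day


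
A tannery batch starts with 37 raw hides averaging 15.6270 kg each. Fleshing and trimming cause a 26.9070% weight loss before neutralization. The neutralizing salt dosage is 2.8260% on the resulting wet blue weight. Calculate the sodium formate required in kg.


Total_raw = N * avg_wt = 37 * 15.6270 = 578.1990 kg
Substrate = Total_raw * (1 - loss/100) = 578.1990 * (1 - 26.9070/100) = 422.6230 kg
Neutralizer = Substrate * pct / 100 = 422.6230 * 2.8260 / 100 = 11.9433 kg


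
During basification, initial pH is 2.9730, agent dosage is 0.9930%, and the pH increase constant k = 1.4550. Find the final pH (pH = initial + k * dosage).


Formula: pH_final = pH_initial + k * base_pct
Substituting: pH_final = 2.9730 + 1.4550 * 0.9930
Result: 4.4178


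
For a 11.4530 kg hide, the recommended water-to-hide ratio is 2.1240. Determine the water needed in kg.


Formula: Water = hide_weight * ratio
Substituting: Water = 11.4530 * 2.1240
Result: 24.3262 kg


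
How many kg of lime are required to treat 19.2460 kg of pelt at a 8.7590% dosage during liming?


Formula: Lime = substrate * pct / 100
Substituting: Lime = 19.2460 * 8.7590 / 100
Result: 1.6858 kg


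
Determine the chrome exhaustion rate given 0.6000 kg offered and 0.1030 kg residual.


Formula: Uptake = (offered - residual) / offered * 100
Substituting: Uptake = (0.6000 - 0.1030) / 0.6000 * 100
Result: 82.8333 %


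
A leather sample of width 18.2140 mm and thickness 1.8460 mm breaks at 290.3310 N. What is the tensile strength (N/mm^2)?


Formula: TS = force / (width * thickness)
Substituting: TS = 290.3310 / (18.2140 * 1.8460)
Result: 8.6349 N/mm^2


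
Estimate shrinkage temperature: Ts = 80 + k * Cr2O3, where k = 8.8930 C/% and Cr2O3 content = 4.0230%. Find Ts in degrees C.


Formula: Ts = 80 + k * Cr2O3
Substituting: Ts = 80 + 8.8930 * 4.0230
Result: 115.7765 C


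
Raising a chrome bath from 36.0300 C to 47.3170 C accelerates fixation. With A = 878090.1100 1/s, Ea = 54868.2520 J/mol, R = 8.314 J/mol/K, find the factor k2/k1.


T1 = 36.0300 + 273.15 = 309.1800 K; T2 = 47.3170 + 273.15 = 320.4670 K
k1 = A * exp(-Ea/(R*T1)) = 878090.1100 * exp(-54868.2520/(8.314*309.1800)) = 4.7146e-04 1/s
k2 = A * exp(-Ea/(R*T2)) = 878090.1100 * exp(-54868.2520/(8.314*320.4670)) = 9.9987e-04 1/s
k2/k1 = 9.9987e-04 / 4.7146e-04 = 2.1208


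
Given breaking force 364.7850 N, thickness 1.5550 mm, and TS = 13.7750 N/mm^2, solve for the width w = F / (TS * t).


Formula: w = F / (TS * t)
Substituting: w = 364.7850 / (13.7750 * 1.5550)
Result: 17.0300 mm


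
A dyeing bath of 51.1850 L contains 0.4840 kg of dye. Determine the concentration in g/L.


Formula: Conc = dye_mass(kg) / volume(L) * 1000
Substituting: Conc = 0.4840 / 51.1850 * 1000
Result: 9.4559 g/L


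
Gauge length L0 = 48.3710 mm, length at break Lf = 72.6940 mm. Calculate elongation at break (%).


Formula: Elongation = (Lf - L0) / L0 * 100
Substituting: Elongation = (72.6940 - 48.3710) / 48.3710 * 100
Result: 50.2843 %


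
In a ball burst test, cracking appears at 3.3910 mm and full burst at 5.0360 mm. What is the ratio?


Formula: Ratio = crack / burst
Substituting: Ratio = 3.3910 / 5.0360
Result: 0.6734


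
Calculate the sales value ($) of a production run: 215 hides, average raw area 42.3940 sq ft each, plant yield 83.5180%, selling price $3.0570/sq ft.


Raw_total = N * avg_area = 215 * 42.3940 = 9114.7100 sq ft
Finished = Raw_total * yield / 100 = 9114.7100 * 83.5180 / 100 = 7612.4235 sq ft
Value = Finished * price = 7612.4235 * 3.0570 = 23271.1786 $


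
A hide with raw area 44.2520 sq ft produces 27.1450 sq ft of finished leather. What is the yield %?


Formula: Yield = finished / raw * 100
Substituting: Yield = 27.1450 / 44.2520 * 100
Result: 61.3419 %


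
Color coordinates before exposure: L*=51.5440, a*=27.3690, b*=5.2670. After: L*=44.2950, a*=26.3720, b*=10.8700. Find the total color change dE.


dL = -7.2490, da = -0.9970, db = 5.6030
dE = sqrt((-7.2490)^2 + (-0.9970)^2 + 5.6030^2) = 9.2161


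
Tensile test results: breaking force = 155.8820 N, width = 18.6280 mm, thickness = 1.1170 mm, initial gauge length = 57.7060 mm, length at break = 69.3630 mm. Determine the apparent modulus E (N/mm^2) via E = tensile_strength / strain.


TS = F / (w * t) = 155.8820 / (18.6280 * 1.1170) = 7.4916 N/mm^2
strain = (Lf - L0) / L0 = (69.3630 - 57.7060) / 57.7060 = 0.2020
E = TS / strain = 7.4916 / 0.2020 = 37.0861 N/mm^2


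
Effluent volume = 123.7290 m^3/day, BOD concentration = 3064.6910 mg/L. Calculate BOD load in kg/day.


Formula: BOD_load = volume * conc / 1000
Substituting: BOD_load = 123.7290 * 3064.6910 / 1000
Result: 379.1912 kg/day


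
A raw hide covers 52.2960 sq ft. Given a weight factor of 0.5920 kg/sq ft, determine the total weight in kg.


Formula: Weight = area * weight_per_sqft
Substituting: Weight = 52.2960 * 0.5920
Result: 30.9592 kg


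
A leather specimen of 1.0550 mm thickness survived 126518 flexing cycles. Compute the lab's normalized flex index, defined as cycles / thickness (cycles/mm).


Formula: Index = cycles / thickness
Substituting: Index = 126518 / 1.0550
Result: 119922.2749 cycles/mm


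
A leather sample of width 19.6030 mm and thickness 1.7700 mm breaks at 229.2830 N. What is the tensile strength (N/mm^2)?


Formula: TS = force / (width * thickness)
Substituting: TS = 229.2830 / (19.6030 * 1.7700)
Result: 6.6081 N/mm^2


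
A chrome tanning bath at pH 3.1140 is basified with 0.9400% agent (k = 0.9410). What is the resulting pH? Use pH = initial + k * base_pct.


Formula: pH_final = pH_initial + k * base_pct
Substituting: pH_final = 3.1140 + 0.9410 * 0.9400
Result: 3.9985


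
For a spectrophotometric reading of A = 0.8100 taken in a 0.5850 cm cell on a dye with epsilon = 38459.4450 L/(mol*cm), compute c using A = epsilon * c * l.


Formula: c = A / (epsilon * l)
Substituting: c = 0.8100 / (38459.4450 * 0.5850)
Result: 3.6002e-05 mol/L


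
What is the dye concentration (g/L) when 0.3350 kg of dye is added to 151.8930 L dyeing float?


Formula: Conc = dye_mass(kg) / volume(L) * 1000
Substituting: Conc = 0.3350 / 151.8930 * 1000
Result: 2.2055 g/L


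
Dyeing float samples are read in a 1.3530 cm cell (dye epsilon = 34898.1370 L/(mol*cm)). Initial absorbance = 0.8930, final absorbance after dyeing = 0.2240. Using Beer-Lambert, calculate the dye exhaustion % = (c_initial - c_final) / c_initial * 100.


c_initial = A_i / (epsilon * l) = 0.8930 / (34898.1370 * 1.3530) = 1.8913e-05 mol/L
c_final = A_f / (epsilon * l) = 0.2240 / (34898.1370 * 1.3530) = 4.7440e-06 mol/L
Exhaustion = (c_initial - c_final) / c_initial * 100 = (1.8913e-05 - 4.7440e-06) / 1.8913e-05 * 100 = 74.9160 %


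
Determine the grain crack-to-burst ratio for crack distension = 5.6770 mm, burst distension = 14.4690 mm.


Formula: Ratio = crack / burst
Substituting: Ratio = 5.6770 / 14.4690
Result: 0.3924


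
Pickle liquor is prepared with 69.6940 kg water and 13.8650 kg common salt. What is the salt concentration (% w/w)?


Formula: Conc = salt / (water + salt) * 100
Substituting: Conc = 13.8650 / (69.6940 + 13.8650) * 100
Result: 16.5931 %


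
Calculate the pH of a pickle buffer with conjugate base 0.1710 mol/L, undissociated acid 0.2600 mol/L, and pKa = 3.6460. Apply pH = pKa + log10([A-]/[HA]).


ratio = [A-] / [HA] = 0.1710 / 0.2600 = 0.6577
log10(ratio) = -0.1820
pH = pKa + log10(ratio) = 3.6460 - 0.1820 = 3.4640


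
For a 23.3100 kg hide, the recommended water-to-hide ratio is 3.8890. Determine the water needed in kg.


Formula: Water = hide_weight * ratio
Substituting: Water = 23.3100 * 3.8890
Result: 90.6526 kg


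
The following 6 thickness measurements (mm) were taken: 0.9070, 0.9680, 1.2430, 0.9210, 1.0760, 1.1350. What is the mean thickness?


Formula: Average = sum / n
Substituting: Average = 6.2500 / 6
Result: 1.0417 mm


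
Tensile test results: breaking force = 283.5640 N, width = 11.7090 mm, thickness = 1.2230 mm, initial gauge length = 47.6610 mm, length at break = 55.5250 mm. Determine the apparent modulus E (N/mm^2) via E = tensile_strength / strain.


TS = F / (w * t) = 283.5640 / (11.7090 * 1.2230) = 19.8018 N/mm^2
strain = (Lf - L0) / L0 = (55.5250 - 47.6610) / 47.6610 = 0.1650
E = TS / strain = 19.8018 / 0.1650 = 120.0119 N/mm^2


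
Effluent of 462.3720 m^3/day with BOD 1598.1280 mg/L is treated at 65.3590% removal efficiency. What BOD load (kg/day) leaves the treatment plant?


Load_in = volume * conc / 1000 = 462.3720 * 1598.1280 / 1000 = 738.9296 kg/day
Removed = Load_in * eff / 100 = 738.9296 * 65.3590 / 100 = 482.9570 kg/day
Load_out = Load_in - Removed = 738.9296 - 482.9570 = 255.9726 kg/day


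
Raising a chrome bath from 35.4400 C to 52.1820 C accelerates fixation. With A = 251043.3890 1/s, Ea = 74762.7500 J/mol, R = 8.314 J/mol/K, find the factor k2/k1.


T1 = 35.4400 + 273.15 = 308.5900 K; T2 = 52.1820 + 273.15 = 325.3320 K
k1 = A * exp(-Ea/(R*T1)) = 251043.3890 * exp(-74762.7500/(8.314*308.5900)) = 5.5500e-08 1/s
k2 = A * exp(-Ea/(R*T2)) = 251043.3890 * exp(-74762.7500/(8.314*325.3320)) = 2.4863e-07 1/s
k2/k1 = 2.4863e-07 / 5.5500e-08 = 4.4799


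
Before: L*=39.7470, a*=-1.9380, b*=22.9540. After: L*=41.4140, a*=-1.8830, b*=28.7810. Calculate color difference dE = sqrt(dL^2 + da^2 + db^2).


dL = 1.6670, da = 0.055, db = 5.8270
dE = sqrt(1.6670^2 + 0.055^2 + 5.8270^2) = 6.0610


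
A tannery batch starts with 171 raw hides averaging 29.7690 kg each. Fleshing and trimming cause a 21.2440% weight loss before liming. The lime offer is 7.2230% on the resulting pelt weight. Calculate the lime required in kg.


Total_raw = N * avg_wt = 171 * 29.7690 = 5090.4990 kg
Substrate = Total_raw * (1 - loss/100) = 5090.4990 * (1 - 21.2440/100) = 4009.0734 kg
Lime = Substrate * pct / 100 = 4009.0734 * 7.2230 / 100 = 289.5754 kg


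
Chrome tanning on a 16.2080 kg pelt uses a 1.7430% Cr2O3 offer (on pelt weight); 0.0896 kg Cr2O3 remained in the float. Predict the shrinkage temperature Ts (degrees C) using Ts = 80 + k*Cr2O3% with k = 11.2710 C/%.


Offered = pelt * offer_pct / 100 = 16.2080 * 1.7430 / 100 = 0.2825 kg
Uptake = offered - residual = 0.2825 - 0.0896 = 0.1929 kg
Cr2O3% on pelt = uptake / pelt * 100 = 0.1929 / 16.2080 * 100 = 1.1902 %
Ts = 80 + k * Cr2O3% = 80 + 11.2710 * 1.1902 = 93.4146 C


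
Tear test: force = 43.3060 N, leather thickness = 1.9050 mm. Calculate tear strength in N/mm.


Formula: Tear strength = force / thickness
Substituting: Tear strength = 43.3060 / 1.9050
Result: 22.7328 N/mm


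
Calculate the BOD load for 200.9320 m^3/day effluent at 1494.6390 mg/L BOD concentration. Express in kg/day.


Formula: BOD_load = volume * conc / 1000
Substituting: BOD_load = 200.9320 * 1494.6390 / 1000
Result: 300.3208 kg/day


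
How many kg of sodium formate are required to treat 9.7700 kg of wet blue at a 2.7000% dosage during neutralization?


Formula: Neutralizer = substrate * pct / 100
Substituting: Neutralizer = 9.7700 * 2.7000 / 100
Result: 0.2638 kg


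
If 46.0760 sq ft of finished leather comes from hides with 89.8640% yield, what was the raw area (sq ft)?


Formula: raw = finished * 100 / yield
Substituting: raw = 46.0760 * 100 / 89.8640
Result: 51.2730 sq ft


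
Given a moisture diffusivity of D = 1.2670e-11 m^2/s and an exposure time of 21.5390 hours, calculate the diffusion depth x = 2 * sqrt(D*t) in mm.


t = 21.5390 hr * 3600 = 77540.4000 s
D * t = 1.2670e-11 * 77540.4000 = 9.8244e-07
x = 2 * sqrt(D*t) = 2 * sqrt(9.8244e-07) = 0.00198236 m = 1.9824 mm


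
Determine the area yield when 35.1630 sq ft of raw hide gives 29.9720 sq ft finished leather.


Formula: Yield = finished / raw * 100
Substituting: Yield = 29.9720 / 35.1630 * 100
Result: 85.2373 %


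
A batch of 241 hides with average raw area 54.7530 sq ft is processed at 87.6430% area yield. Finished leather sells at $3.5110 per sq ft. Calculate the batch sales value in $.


Raw_total = N * avg_area = 241 * 54.7530 = 13195.4730 sq ft
Finished = Raw_total * yield / 100 = 13195.4730 * 87.6430 / 100 = 11564.9084 sq ft
Value = Finished * price = 11564.9084 * 3.5110 = 40604.3934 $


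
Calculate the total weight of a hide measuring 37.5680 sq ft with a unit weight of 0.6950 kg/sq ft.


Formula: Weight = area * weight_per_sqft
Substituting: Weight = 37.5680 * 0.6950
Result: 26.1098 kg


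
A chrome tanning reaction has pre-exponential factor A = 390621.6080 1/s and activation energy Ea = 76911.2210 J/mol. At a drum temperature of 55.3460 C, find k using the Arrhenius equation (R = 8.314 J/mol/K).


T_K = T_C + 273.15 = 55.3460 + 273.15 = 328.4960 K
exponent = -Ea / (R * T_K) = -76911.2210 / (8.314 * 328.4960) = -28.1611
k = A * exp(exponent) = 390621.6080 * exp(-28.1611) = 2.2990e-07 1/s


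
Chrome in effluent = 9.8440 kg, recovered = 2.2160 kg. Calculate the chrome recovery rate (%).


Formula: Recovery = recovered / input * 100
Substituting: Recovery = 2.2160 / 9.8440 * 100
Result: 22.5112 %


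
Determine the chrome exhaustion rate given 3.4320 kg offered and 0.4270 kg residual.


Formula: Uptake = (offered - residual) / offered * 100
Substituting: Uptake = (3.4320 - 0.4270) / 3.4320 * 100
Result: 87.5583 %


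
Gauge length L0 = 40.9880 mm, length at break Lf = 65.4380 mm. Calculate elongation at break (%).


Formula: Elongation = (Lf - L0) / L0 * 100
Substituting: Elongation = (65.4380 - 40.9880) / 40.9880 * 100
Result: 59.6516 %


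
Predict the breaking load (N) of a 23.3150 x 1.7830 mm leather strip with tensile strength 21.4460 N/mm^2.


Formula: F = TS * w * t
Substituting: F = 21.4460 * 23.3150 * 1.7830
Result: 891.5241 N


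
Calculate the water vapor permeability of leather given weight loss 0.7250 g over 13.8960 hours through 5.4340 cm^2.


Formula: WVP = loss / (area * time)
Substituting: WVP = 0.7250 / (5.4340 * 13.8960)
Result: 0.00960127 g/(cm^2*hr)


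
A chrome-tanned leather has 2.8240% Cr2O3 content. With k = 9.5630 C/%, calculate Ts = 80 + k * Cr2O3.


Formula: Ts = 80 + k * Cr2O3
Substituting: Ts = 80 + 9.5630 * 2.8240
Result: 107.0059 C


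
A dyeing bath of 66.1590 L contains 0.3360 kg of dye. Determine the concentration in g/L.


Formula: Conc = dye_mass(kg) / volume(L) * 1000
Substituting: Conc = 0.3360 / 66.1590 * 1000
Result: 5.0787 g/L


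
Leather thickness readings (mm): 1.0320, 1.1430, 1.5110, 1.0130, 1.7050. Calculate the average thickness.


Formula: Average = sum / n
Substituting: Average = 6.4040 / 5
Result: 1.2808 mm


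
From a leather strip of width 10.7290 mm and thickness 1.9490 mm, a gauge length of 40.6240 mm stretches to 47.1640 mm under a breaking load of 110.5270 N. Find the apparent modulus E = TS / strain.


TS = F / (w * t) = 110.5270 / (10.7290 * 1.9490) = 5.2856 N/mm^2
strain = (Lf - L0) / L0 = (47.1640 - 40.6240) / 40.6240 = 0.1610
E = TS / strain = 5.2856 / 0.1610 = 32.8324 N/mm^2


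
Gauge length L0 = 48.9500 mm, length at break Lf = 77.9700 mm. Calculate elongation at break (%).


Formula: Elongation = (Lf - L0) / L0 * 100
Substituting: Elongation = (77.9700 - 48.9500) / 48.9500 * 100
Result: 59.2850 %


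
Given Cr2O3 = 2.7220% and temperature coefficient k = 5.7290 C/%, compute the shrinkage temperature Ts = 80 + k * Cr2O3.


Formula: Ts = 80 + k * Cr2O3
Substituting: Ts = 80 + 5.7290 * 2.7220
Result: 95.5943 C


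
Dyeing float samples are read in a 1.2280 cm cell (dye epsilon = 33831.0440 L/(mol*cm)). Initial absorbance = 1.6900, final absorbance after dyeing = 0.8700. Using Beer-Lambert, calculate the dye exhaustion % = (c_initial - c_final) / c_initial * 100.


c_initial = A_i / (epsilon * l) = 1.6900 / (33831.0440 * 1.2280) = 4.0679e-05 mol/L
c_final = A_f / (epsilon * l) = 0.8700 / (33831.0440 * 1.2280) = 2.0941e-05 mol/L
Exhaustion = (c_initial - c_final) / c_initial * 100 = (4.0679e-05 - 2.0941e-05) / 4.0679e-05 * 100 = 48.5207 %


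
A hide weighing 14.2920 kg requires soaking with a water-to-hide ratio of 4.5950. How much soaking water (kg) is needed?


Formula: Water = hide_weight * ratio
Substituting: Water = 14.2920 * 4.5950
Result: 65.6717 kg


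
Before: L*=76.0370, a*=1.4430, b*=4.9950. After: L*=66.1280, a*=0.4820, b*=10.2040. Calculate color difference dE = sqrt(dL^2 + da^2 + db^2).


dL = -9.9090, da = -0.9610, db = 5.2090
dE = sqrt((-9.9090)^2 + (-0.9610)^2 + 5.2090^2) = 11.2359


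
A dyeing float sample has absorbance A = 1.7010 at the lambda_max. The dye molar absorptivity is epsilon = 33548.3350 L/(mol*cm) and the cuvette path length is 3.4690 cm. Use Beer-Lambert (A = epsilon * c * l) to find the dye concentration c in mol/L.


Formula: c = A / (epsilon * l)
Substituting: c = 1.7010 / (33548.3350 * 3.4690)
Result: 1.4616e-05 mol/L


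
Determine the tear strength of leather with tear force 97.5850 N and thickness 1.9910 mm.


Formula: Tear strength = force / thickness
Substituting: Tear strength = 97.5850 / 1.9910
Result: 49.0131 N/mm


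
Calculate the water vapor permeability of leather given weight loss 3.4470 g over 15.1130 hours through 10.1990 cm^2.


Formula: WVP = loss / (area * time)
Substituting: WVP = 3.4470 / (10.1990 * 15.1130)
Result: 0.0223632 g/(cm^2*hr)


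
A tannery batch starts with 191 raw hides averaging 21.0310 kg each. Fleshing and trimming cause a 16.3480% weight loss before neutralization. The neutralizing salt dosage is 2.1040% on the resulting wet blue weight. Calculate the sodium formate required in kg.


Total_raw = N * avg_wt = 191 * 21.0310 = 4016.9210 kg
Substrate = Total_raw * (1 - loss/100) = 4016.9210 * (1 - 16.3480/100) = 3360.2348 kg
Neutralizer = Substrate * pct / 100 = 3360.2348 * 2.1040 / 100 = 70.6993 kg


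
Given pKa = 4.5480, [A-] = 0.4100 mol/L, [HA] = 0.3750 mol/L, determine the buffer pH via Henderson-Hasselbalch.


ratio = [A-] / [HA] = 0.4100 / 0.3750 = 1.0933
log10(ratio) = 0.0387526
pH = pKa + log10(ratio) = 4.5480 + 0.0387526 = 4.5868


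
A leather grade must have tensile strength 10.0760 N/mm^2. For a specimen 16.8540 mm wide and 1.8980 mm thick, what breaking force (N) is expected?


Formula: F = TS * w * t
Substituting: F = 10.0760 * 16.8540 * 1.8980
Result: 322.3201 N


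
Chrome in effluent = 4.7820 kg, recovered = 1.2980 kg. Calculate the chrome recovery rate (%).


Formula: Recovery = recovered / input * 100
Substituting: Recovery = 1.2980 / 4.7820 * 100
Result: 27.1435 %


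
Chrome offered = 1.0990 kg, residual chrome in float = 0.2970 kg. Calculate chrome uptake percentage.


Formula: Uptake = (offered - residual) / offered * 100
Substituting: Uptake = (1.0990 - 0.2970) / 1.0990 * 100
Result: 72.9754 %


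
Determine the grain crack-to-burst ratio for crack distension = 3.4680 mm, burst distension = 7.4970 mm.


Formula: Ratio = crack / burst
Substituting: Ratio = 3.4680 / 7.4970
Result: 0.4626


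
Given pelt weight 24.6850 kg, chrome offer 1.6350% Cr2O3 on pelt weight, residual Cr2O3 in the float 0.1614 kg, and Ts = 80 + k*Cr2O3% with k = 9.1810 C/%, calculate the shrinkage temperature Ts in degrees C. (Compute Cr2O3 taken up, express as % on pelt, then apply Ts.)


Offered = pelt * offer_pct / 100 = 24.6850 * 1.6350 / 100 = 0.4036 kg
Uptake = offered - residual = 0.4036 - 0.1614 = 0.2422 kg
Cr2O3% on pelt = uptake / pelt * 100 = 0.2422 / 24.6850 * 100 = 0.9812 %
Ts = 80 + k * Cr2O3% = 80 + 9.1810 * 0.9812 = 89.0080 C


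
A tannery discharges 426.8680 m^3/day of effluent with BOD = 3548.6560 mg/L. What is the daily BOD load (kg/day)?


Formula: BOD_load = volume * conc / 1000
Substituting: BOD_load = 426.8680 * 3548.6560 / 1000
Result: 1514.8077 kg/day


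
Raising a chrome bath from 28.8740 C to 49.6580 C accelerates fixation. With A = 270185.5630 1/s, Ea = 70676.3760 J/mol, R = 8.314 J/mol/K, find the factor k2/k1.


T1 = 28.8740 + 273.15 = 302.0240 K; T2 = 49.6580 + 273.15 = 322.8080 K
k1 = A * exp(-Ea/(R*T1)) = 270185.5630 * exp(-70676.3760/(8.314*302.0240)) = 1.6138e-07 1/s
k2 = A * exp(-Ea/(R*T2)) = 270185.5630 * exp(-70676.3760/(8.314*322.8080)) = 9.8825e-07 1/s
k2/k1 = 9.8825e-07 / 1.6138e-07 = 6.1239


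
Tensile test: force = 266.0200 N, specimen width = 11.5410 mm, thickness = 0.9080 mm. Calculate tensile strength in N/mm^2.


Formula: TS = force / (width * thickness)
Substituting: TS = 266.0200 / (11.5410 * 0.9080)
Result: 25.3855 N/mm^2


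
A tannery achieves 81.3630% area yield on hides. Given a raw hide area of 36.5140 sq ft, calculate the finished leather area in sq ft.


Formula: finished = raw * yield / 100
Substituting: finished = 36.5140 * 81.3630 / 100
Result: 29.7089 sq ft


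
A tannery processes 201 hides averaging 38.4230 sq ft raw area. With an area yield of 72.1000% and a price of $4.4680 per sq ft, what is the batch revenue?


Raw_total = N * avg_area = 201 * 38.4230 = 7723.0230 sq ft
Finished = Raw_total * yield / 100 = 7723.0230 * 72.1000 / 100 = 5568.2996 sq ft
Value = Finished * price = 5568.2996 * 4.4680 = 24879.1625 $


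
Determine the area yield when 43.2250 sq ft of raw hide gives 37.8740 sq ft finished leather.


Formula: Yield = finished / raw * 100
Substituting: Yield = 37.8740 / 43.2250 * 100
Result: 87.6206 %


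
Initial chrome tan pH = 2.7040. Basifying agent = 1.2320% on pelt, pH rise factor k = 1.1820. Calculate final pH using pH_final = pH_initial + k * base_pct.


Formula: pH_final = pH_initial + k * base_pct
Substituting: pH_final = 2.7040 + 1.1820 * 1.2320
Result: 4.1602


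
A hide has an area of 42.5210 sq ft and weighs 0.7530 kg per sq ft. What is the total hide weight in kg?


Formula: Weight = area * weight_per_sqft
Substituting: Weight = 42.5210 * 0.7530
Result: 32.0183 kg


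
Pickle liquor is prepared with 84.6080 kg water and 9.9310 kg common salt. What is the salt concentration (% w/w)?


Formula: Conc = salt / (water + salt) * 100
Substituting: Conc = 9.9310 / (84.6080 + 9.9310) * 100
Result: 10.5047 %


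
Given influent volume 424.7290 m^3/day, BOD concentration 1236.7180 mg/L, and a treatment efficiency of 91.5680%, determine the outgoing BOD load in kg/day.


Load_in = volume * conc / 1000 = 424.7290 * 1236.7180 / 1000 = 525.2700 kg/day
Removed = Load_in * eff / 100 = 525.2700 * 91.5680 / 100 = 480.9792 kg/day
Load_out = Load_in - Removed = 525.2700 - 480.9792 = 44.2908 kg/day
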